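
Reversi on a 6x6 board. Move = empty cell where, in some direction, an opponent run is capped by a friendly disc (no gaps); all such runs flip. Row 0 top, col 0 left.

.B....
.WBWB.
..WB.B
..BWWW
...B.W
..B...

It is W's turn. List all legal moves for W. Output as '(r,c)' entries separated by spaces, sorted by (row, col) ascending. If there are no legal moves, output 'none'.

Answer: (0,2) (1,5) (2,4) (3,1) (4,2) (5,3)

Derivation:
(0,0): no bracket -> illegal
(0,2): flips 1 -> legal
(0,3): no bracket -> illegal
(0,4): no bracket -> illegal
(0,5): no bracket -> illegal
(1,0): no bracket -> illegal
(1,5): flips 2 -> legal
(2,1): no bracket -> illegal
(2,4): flips 1 -> legal
(3,1): flips 1 -> legal
(4,1): no bracket -> illegal
(4,2): flips 1 -> legal
(4,4): no bracket -> illegal
(5,1): no bracket -> illegal
(5,3): flips 1 -> legal
(5,4): no bracket -> illegal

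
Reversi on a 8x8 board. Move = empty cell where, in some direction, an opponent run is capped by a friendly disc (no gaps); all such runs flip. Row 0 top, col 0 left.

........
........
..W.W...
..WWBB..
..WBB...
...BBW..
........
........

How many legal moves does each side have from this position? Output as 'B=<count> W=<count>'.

Answer: B=9 W=7

Derivation:
-- B to move --
(1,1): flips 2 -> legal
(1,2): no bracket -> illegal
(1,3): flips 1 -> legal
(1,4): flips 1 -> legal
(1,5): no bracket -> illegal
(2,1): flips 1 -> legal
(2,3): flips 1 -> legal
(2,5): no bracket -> illegal
(3,1): flips 3 -> legal
(4,1): flips 1 -> legal
(4,5): no bracket -> illegal
(4,6): no bracket -> illegal
(5,1): no bracket -> illegal
(5,2): no bracket -> illegal
(5,6): flips 1 -> legal
(6,4): no bracket -> illegal
(6,5): no bracket -> illegal
(6,6): flips 1 -> legal
B mobility = 9
-- W to move --
(2,3): no bracket -> illegal
(2,5): no bracket -> illegal
(2,6): no bracket -> illegal
(3,6): flips 2 -> legal
(4,5): flips 2 -> legal
(4,6): flips 1 -> legal
(5,2): flips 2 -> legal
(6,2): no bracket -> illegal
(6,3): flips 2 -> legal
(6,4): flips 4 -> legal
(6,5): flips 2 -> legal
W mobility = 7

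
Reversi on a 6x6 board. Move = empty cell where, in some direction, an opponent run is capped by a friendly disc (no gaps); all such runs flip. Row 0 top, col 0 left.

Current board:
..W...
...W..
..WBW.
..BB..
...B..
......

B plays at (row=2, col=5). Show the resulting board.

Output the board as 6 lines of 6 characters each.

Place B at (2,5); scan 8 dirs for brackets.
Dir NW: first cell '.' (not opp) -> no flip
Dir N: first cell '.' (not opp) -> no flip
Dir NE: edge -> no flip
Dir W: opp run (2,4) capped by B -> flip
Dir E: edge -> no flip
Dir SW: first cell '.' (not opp) -> no flip
Dir S: first cell '.' (not opp) -> no flip
Dir SE: edge -> no flip
All flips: (2,4)

Answer: ..W...
...W..
..WBBB
..BB..
...B..
......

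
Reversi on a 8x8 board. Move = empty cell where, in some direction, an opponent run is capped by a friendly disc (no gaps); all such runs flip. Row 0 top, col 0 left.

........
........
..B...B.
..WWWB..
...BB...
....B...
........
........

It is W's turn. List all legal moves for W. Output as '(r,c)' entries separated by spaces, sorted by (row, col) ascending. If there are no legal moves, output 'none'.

Answer: (1,1) (1,2) (3,6) (5,2) (5,3) (5,5) (6,4) (6,5)

Derivation:
(1,1): flips 1 -> legal
(1,2): flips 1 -> legal
(1,3): no bracket -> illegal
(1,5): no bracket -> illegal
(1,6): no bracket -> illegal
(1,7): no bracket -> illegal
(2,1): no bracket -> illegal
(2,3): no bracket -> illegal
(2,4): no bracket -> illegal
(2,5): no bracket -> illegal
(2,7): no bracket -> illegal
(3,1): no bracket -> illegal
(3,6): flips 1 -> legal
(3,7): no bracket -> illegal
(4,2): no bracket -> illegal
(4,5): no bracket -> illegal
(4,6): no bracket -> illegal
(5,2): flips 1 -> legal
(5,3): flips 1 -> legal
(5,5): flips 1 -> legal
(6,3): no bracket -> illegal
(6,4): flips 2 -> legal
(6,5): flips 2 -> legal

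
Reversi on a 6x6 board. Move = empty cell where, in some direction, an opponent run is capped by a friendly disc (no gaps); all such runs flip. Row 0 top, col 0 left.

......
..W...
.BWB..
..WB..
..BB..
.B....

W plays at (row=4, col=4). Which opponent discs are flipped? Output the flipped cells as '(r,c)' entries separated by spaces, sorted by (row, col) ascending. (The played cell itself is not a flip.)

Answer: (3,3)

Derivation:
Dir NW: opp run (3,3) capped by W -> flip
Dir N: first cell '.' (not opp) -> no flip
Dir NE: first cell '.' (not opp) -> no flip
Dir W: opp run (4,3) (4,2), next='.' -> no flip
Dir E: first cell '.' (not opp) -> no flip
Dir SW: first cell '.' (not opp) -> no flip
Dir S: first cell '.' (not opp) -> no flip
Dir SE: first cell '.' (not opp) -> no flip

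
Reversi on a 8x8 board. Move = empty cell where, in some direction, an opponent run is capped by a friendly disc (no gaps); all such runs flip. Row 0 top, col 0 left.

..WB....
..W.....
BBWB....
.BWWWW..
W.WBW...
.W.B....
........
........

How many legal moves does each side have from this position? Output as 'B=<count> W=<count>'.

-- B to move --
(0,1): flips 2 -> legal
(1,1): no bracket -> illegal
(1,3): flips 1 -> legal
(2,4): no bracket -> illegal
(2,5): flips 1 -> legal
(2,6): flips 2 -> legal
(3,0): no bracket -> illegal
(3,6): flips 4 -> legal
(4,1): flips 2 -> legal
(4,5): flips 2 -> legal
(4,6): no bracket -> illegal
(5,0): no bracket -> illegal
(5,2): no bracket -> illegal
(5,4): no bracket -> illegal
(5,5): no bracket -> illegal
(6,0): no bracket -> illegal
(6,1): no bracket -> illegal
(6,2): no bracket -> illegal
B mobility = 7
-- W to move --
(0,4): flips 1 -> legal
(1,0): flips 1 -> legal
(1,1): no bracket -> illegal
(1,3): flips 1 -> legal
(1,4): flips 1 -> legal
(2,4): flips 1 -> legal
(3,0): flips 2 -> legal
(4,1): no bracket -> illegal
(5,2): flips 1 -> legal
(5,4): flips 1 -> legal
(6,2): flips 1 -> legal
(6,3): flips 2 -> legal
(6,4): flips 1 -> legal
W mobility = 11

Answer: B=7 W=11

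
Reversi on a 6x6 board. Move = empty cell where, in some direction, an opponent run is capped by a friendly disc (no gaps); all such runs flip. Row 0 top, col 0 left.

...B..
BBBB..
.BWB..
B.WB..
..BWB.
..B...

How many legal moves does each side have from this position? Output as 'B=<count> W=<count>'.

-- B to move --
(3,1): flips 2 -> legal
(3,4): flips 1 -> legal
(4,1): flips 1 -> legal
(5,3): flips 1 -> legal
(5,4): flips 2 -> legal
B mobility = 5
-- W to move --
(0,0): flips 1 -> legal
(0,1): no bracket -> illegal
(0,2): flips 1 -> legal
(0,4): flips 1 -> legal
(1,4): flips 1 -> legal
(2,0): flips 1 -> legal
(2,4): flips 1 -> legal
(3,1): no bracket -> illegal
(3,4): flips 1 -> legal
(3,5): no bracket -> illegal
(4,0): no bracket -> illegal
(4,1): flips 1 -> legal
(4,5): flips 1 -> legal
(5,1): no bracket -> illegal
(5,3): no bracket -> illegal
(5,4): no bracket -> illegal
(5,5): flips 2 -> legal
W mobility = 10

Answer: B=5 W=10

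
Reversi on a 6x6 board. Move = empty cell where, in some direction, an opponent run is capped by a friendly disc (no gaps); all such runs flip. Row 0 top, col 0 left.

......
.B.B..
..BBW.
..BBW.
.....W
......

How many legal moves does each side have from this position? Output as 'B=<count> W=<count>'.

Answer: B=3 W=5

Derivation:
-- B to move --
(1,4): no bracket -> illegal
(1,5): flips 1 -> legal
(2,5): flips 1 -> legal
(3,5): flips 2 -> legal
(4,3): no bracket -> illegal
(4,4): no bracket -> illegal
(5,4): no bracket -> illegal
(5,5): no bracket -> illegal
B mobility = 3
-- W to move --
(0,0): no bracket -> illegal
(0,1): no bracket -> illegal
(0,2): flips 1 -> legal
(0,3): no bracket -> illegal
(0,4): no bracket -> illegal
(1,0): no bracket -> illegal
(1,2): flips 1 -> legal
(1,4): no bracket -> illegal
(2,0): no bracket -> illegal
(2,1): flips 2 -> legal
(3,1): flips 2 -> legal
(4,1): no bracket -> illegal
(4,2): flips 1 -> legal
(4,3): no bracket -> illegal
(4,4): no bracket -> illegal
W mobility = 5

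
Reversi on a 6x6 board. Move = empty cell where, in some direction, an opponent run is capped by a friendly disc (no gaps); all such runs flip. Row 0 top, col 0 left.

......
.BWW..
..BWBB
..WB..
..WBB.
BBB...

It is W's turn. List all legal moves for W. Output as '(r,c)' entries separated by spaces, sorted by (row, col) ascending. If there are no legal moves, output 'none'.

(0,0): no bracket -> illegal
(0,1): no bracket -> illegal
(0,2): no bracket -> illegal
(1,0): flips 1 -> legal
(1,4): no bracket -> illegal
(1,5): flips 2 -> legal
(2,0): no bracket -> illegal
(2,1): flips 1 -> legal
(3,1): flips 1 -> legal
(3,4): flips 1 -> legal
(3,5): flips 1 -> legal
(4,0): no bracket -> illegal
(4,1): no bracket -> illegal
(4,5): flips 2 -> legal
(5,3): flips 2 -> legal
(5,4): flips 1 -> legal
(5,5): no bracket -> illegal

Answer: (1,0) (1,5) (2,1) (3,1) (3,4) (3,5) (4,5) (5,3) (5,4)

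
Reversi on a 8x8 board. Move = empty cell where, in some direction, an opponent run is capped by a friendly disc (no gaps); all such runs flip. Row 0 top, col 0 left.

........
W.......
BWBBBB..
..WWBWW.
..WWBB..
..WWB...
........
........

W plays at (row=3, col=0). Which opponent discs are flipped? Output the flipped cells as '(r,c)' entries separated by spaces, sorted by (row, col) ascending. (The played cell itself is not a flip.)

Dir NW: edge -> no flip
Dir N: opp run (2,0) capped by W -> flip
Dir NE: first cell 'W' (not opp) -> no flip
Dir W: edge -> no flip
Dir E: first cell '.' (not opp) -> no flip
Dir SW: edge -> no flip
Dir S: first cell '.' (not opp) -> no flip
Dir SE: first cell '.' (not opp) -> no flip

Answer: (2,0)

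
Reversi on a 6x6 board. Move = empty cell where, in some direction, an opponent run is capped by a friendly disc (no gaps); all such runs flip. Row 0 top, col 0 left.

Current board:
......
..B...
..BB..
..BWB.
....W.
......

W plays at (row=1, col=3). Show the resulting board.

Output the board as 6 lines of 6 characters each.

Place W at (1,3); scan 8 dirs for brackets.
Dir NW: first cell '.' (not opp) -> no flip
Dir N: first cell '.' (not opp) -> no flip
Dir NE: first cell '.' (not opp) -> no flip
Dir W: opp run (1,2), next='.' -> no flip
Dir E: first cell '.' (not opp) -> no flip
Dir SW: opp run (2,2), next='.' -> no flip
Dir S: opp run (2,3) capped by W -> flip
Dir SE: first cell '.' (not opp) -> no flip
All flips: (2,3)

Answer: ......
..BW..
..BW..
..BWB.
....W.
......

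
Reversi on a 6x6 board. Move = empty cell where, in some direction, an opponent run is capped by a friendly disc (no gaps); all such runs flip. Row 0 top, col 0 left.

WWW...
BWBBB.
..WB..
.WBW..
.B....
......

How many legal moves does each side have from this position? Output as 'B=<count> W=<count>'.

Answer: B=5 W=8

Derivation:
-- B to move --
(0,3): no bracket -> illegal
(2,0): no bracket -> illegal
(2,1): flips 2 -> legal
(2,4): no bracket -> illegal
(3,0): flips 1 -> legal
(3,4): flips 1 -> legal
(4,0): flips 2 -> legal
(4,2): no bracket -> illegal
(4,3): flips 1 -> legal
(4,4): no bracket -> illegal
B mobility = 5
-- W to move --
(0,3): flips 2 -> legal
(0,4): flips 1 -> legal
(0,5): no bracket -> illegal
(1,5): flips 3 -> legal
(2,0): flips 1 -> legal
(2,1): no bracket -> illegal
(2,4): flips 2 -> legal
(2,5): no bracket -> illegal
(3,0): no bracket -> illegal
(3,4): flips 2 -> legal
(4,0): no bracket -> illegal
(4,2): flips 1 -> legal
(4,3): no bracket -> illegal
(5,0): no bracket -> illegal
(5,1): flips 1 -> legal
(5,2): no bracket -> illegal
W mobility = 8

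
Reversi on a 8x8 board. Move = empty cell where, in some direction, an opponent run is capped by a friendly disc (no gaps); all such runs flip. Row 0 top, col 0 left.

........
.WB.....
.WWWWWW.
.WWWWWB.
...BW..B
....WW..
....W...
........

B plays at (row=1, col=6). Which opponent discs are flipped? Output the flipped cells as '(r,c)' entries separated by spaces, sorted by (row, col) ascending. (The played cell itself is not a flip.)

Answer: (2,5) (2,6) (3,4)

Derivation:
Dir NW: first cell '.' (not opp) -> no flip
Dir N: first cell '.' (not opp) -> no flip
Dir NE: first cell '.' (not opp) -> no flip
Dir W: first cell '.' (not opp) -> no flip
Dir E: first cell '.' (not opp) -> no flip
Dir SW: opp run (2,5) (3,4) capped by B -> flip
Dir S: opp run (2,6) capped by B -> flip
Dir SE: first cell '.' (not opp) -> no flip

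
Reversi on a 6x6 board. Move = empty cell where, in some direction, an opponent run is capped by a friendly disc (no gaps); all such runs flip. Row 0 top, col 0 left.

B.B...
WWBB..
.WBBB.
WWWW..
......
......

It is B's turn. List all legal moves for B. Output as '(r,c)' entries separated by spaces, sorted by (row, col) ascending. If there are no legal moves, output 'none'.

Answer: (2,0) (4,0) (4,1) (4,2) (4,3) (4,4)

Derivation:
(0,1): no bracket -> illegal
(2,0): flips 3 -> legal
(3,4): no bracket -> illegal
(4,0): flips 1 -> legal
(4,1): flips 1 -> legal
(4,2): flips 2 -> legal
(4,3): flips 1 -> legal
(4,4): flips 1 -> legal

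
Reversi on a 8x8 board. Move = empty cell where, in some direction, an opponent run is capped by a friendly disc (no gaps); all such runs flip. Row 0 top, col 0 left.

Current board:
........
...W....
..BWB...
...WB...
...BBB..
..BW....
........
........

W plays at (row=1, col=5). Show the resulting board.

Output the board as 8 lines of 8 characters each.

Answer: ........
...W.W..
..BWW...
...WB...
...BBB..
..BW....
........
........

Derivation:
Place W at (1,5); scan 8 dirs for brackets.
Dir NW: first cell '.' (not opp) -> no flip
Dir N: first cell '.' (not opp) -> no flip
Dir NE: first cell '.' (not opp) -> no flip
Dir W: first cell '.' (not opp) -> no flip
Dir E: first cell '.' (not opp) -> no flip
Dir SW: opp run (2,4) capped by W -> flip
Dir S: first cell '.' (not opp) -> no flip
Dir SE: first cell '.' (not opp) -> no flip
All flips: (2,4)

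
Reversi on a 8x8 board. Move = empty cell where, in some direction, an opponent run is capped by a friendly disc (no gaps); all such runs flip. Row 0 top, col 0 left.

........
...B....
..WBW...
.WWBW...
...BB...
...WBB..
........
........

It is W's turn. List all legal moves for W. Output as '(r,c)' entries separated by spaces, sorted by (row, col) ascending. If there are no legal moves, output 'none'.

Answer: (0,2) (0,3) (0,4) (1,2) (1,4) (3,5) (4,2) (5,2) (5,6) (6,4) (6,5) (6,6)

Derivation:
(0,2): flips 1 -> legal
(0,3): flips 4 -> legal
(0,4): flips 1 -> legal
(1,2): flips 1 -> legal
(1,4): flips 1 -> legal
(3,5): flips 1 -> legal
(4,2): flips 1 -> legal
(4,5): no bracket -> illegal
(4,6): no bracket -> illegal
(5,2): flips 1 -> legal
(5,6): flips 2 -> legal
(6,3): no bracket -> illegal
(6,4): flips 2 -> legal
(6,5): flips 2 -> legal
(6,6): flips 3 -> legal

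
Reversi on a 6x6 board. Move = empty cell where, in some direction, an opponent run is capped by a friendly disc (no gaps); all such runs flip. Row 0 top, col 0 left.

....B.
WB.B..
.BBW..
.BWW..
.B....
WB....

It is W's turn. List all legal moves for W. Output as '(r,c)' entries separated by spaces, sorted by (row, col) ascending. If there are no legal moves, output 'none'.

Answer: (0,0) (0,3) (1,2) (2,0) (3,0) (5,2)

Derivation:
(0,0): flips 2 -> legal
(0,1): no bracket -> illegal
(0,2): no bracket -> illegal
(0,3): flips 1 -> legal
(0,5): no bracket -> illegal
(1,2): flips 2 -> legal
(1,4): no bracket -> illegal
(1,5): no bracket -> illegal
(2,0): flips 2 -> legal
(2,4): no bracket -> illegal
(3,0): flips 1 -> legal
(4,0): no bracket -> illegal
(4,2): no bracket -> illegal
(5,2): flips 1 -> legal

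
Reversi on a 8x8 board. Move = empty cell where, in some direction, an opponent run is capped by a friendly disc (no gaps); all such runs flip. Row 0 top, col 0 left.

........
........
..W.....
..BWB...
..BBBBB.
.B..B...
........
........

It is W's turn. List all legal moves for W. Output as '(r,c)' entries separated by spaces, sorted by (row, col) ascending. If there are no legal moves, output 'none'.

Answer: (3,1) (3,5) (5,2) (5,3) (5,5) (6,0)

Derivation:
(2,1): no bracket -> illegal
(2,3): no bracket -> illegal
(2,4): no bracket -> illegal
(2,5): no bracket -> illegal
(3,1): flips 1 -> legal
(3,5): flips 1 -> legal
(3,6): no bracket -> illegal
(3,7): no bracket -> illegal
(4,0): no bracket -> illegal
(4,1): no bracket -> illegal
(4,7): no bracket -> illegal
(5,0): no bracket -> illegal
(5,2): flips 2 -> legal
(5,3): flips 1 -> legal
(5,5): flips 1 -> legal
(5,6): no bracket -> illegal
(5,7): no bracket -> illegal
(6,0): flips 2 -> legal
(6,1): no bracket -> illegal
(6,2): no bracket -> illegal
(6,3): no bracket -> illegal
(6,4): no bracket -> illegal
(6,5): no bracket -> illegal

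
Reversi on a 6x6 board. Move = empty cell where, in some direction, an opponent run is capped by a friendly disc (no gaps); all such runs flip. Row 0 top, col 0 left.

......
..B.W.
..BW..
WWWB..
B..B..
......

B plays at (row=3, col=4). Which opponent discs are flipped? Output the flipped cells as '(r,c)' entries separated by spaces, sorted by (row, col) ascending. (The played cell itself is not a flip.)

Dir NW: opp run (2,3) capped by B -> flip
Dir N: first cell '.' (not opp) -> no flip
Dir NE: first cell '.' (not opp) -> no flip
Dir W: first cell 'B' (not opp) -> no flip
Dir E: first cell '.' (not opp) -> no flip
Dir SW: first cell 'B' (not opp) -> no flip
Dir S: first cell '.' (not opp) -> no flip
Dir SE: first cell '.' (not opp) -> no flip

Answer: (2,3)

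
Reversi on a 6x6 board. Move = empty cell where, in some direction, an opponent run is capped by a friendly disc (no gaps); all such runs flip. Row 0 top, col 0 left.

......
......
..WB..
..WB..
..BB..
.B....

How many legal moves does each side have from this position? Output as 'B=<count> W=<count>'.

Answer: B=5 W=6

Derivation:
-- B to move --
(1,1): flips 1 -> legal
(1,2): flips 2 -> legal
(1,3): no bracket -> illegal
(2,1): flips 2 -> legal
(3,1): flips 1 -> legal
(4,1): flips 1 -> legal
B mobility = 5
-- W to move --
(1,2): no bracket -> illegal
(1,3): no bracket -> illegal
(1,4): flips 1 -> legal
(2,4): flips 1 -> legal
(3,1): no bracket -> illegal
(3,4): flips 1 -> legal
(4,0): no bracket -> illegal
(4,1): no bracket -> illegal
(4,4): flips 1 -> legal
(5,0): no bracket -> illegal
(5,2): flips 1 -> legal
(5,3): no bracket -> illegal
(5,4): flips 1 -> legal
W mobility = 6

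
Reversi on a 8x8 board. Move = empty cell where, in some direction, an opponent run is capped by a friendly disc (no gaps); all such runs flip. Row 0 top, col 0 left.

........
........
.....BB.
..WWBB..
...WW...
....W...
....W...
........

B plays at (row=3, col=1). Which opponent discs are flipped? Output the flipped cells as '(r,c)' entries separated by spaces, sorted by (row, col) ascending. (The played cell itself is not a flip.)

Dir NW: first cell '.' (not opp) -> no flip
Dir N: first cell '.' (not opp) -> no flip
Dir NE: first cell '.' (not opp) -> no flip
Dir W: first cell '.' (not opp) -> no flip
Dir E: opp run (3,2) (3,3) capped by B -> flip
Dir SW: first cell '.' (not opp) -> no flip
Dir S: first cell '.' (not opp) -> no flip
Dir SE: first cell '.' (not opp) -> no flip

Answer: (3,2) (3,3)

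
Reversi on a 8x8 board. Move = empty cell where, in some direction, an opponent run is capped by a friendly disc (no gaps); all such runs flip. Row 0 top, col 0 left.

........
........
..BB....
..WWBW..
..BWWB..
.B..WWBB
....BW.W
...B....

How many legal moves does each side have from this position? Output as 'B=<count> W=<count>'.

Answer: B=13 W=14

Derivation:
-- B to move --
(2,1): no bracket -> illegal
(2,4): flips 1 -> legal
(2,5): flips 1 -> legal
(2,6): no bracket -> illegal
(3,1): flips 2 -> legal
(3,6): flips 1 -> legal
(4,1): flips 1 -> legal
(4,6): flips 1 -> legal
(5,2): flips 1 -> legal
(5,3): flips 4 -> legal
(6,3): flips 1 -> legal
(6,6): flips 4 -> legal
(7,4): flips 1 -> legal
(7,5): flips 2 -> legal
(7,6): no bracket -> illegal
(7,7): flips 1 -> legal
B mobility = 13
-- W to move --
(1,1): flips 1 -> legal
(1,2): flips 5 -> legal
(1,3): flips 1 -> legal
(1,4): flips 1 -> legal
(2,1): no bracket -> illegal
(2,4): flips 1 -> legal
(2,5): flips 1 -> legal
(3,1): no bracket -> illegal
(3,6): flips 1 -> legal
(4,0): no bracket -> illegal
(4,1): flips 1 -> legal
(4,6): flips 1 -> legal
(4,7): flips 2 -> legal
(5,0): no bracket -> illegal
(5,2): flips 1 -> legal
(5,3): no bracket -> illegal
(6,0): flips 2 -> legal
(6,1): no bracket -> illegal
(6,2): no bracket -> illegal
(6,3): flips 1 -> legal
(6,6): no bracket -> illegal
(7,2): no bracket -> illegal
(7,4): flips 1 -> legal
(7,5): no bracket -> illegal
W mobility = 14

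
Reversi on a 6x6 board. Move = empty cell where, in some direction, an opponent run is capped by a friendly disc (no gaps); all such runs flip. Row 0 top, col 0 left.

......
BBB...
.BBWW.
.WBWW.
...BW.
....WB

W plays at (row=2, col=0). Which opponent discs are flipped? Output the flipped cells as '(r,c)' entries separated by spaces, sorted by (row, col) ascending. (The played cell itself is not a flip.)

Dir NW: edge -> no flip
Dir N: opp run (1,0), next='.' -> no flip
Dir NE: opp run (1,1), next='.' -> no flip
Dir W: edge -> no flip
Dir E: opp run (2,1) (2,2) capped by W -> flip
Dir SW: edge -> no flip
Dir S: first cell '.' (not opp) -> no flip
Dir SE: first cell 'W' (not opp) -> no flip

Answer: (2,1) (2,2)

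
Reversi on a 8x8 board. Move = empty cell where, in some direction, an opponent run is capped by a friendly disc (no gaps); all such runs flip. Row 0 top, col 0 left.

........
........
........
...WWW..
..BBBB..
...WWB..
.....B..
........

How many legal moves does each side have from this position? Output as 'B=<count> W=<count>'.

-- B to move --
(2,2): flips 1 -> legal
(2,3): flips 2 -> legal
(2,4): flips 2 -> legal
(2,5): flips 2 -> legal
(2,6): flips 1 -> legal
(3,2): no bracket -> illegal
(3,6): no bracket -> illegal
(4,6): no bracket -> illegal
(5,2): flips 2 -> legal
(6,2): flips 1 -> legal
(6,3): flips 2 -> legal
(6,4): flips 2 -> legal
B mobility = 9
-- W to move --
(3,1): flips 1 -> legal
(3,2): flips 1 -> legal
(3,6): flips 1 -> legal
(4,1): no bracket -> illegal
(4,6): no bracket -> illegal
(5,1): flips 1 -> legal
(5,2): flips 1 -> legal
(5,6): flips 2 -> legal
(6,4): no bracket -> illegal
(6,6): flips 2 -> legal
(7,4): no bracket -> illegal
(7,5): flips 3 -> legal
(7,6): flips 1 -> legal
W mobility = 9

Answer: B=9 W=9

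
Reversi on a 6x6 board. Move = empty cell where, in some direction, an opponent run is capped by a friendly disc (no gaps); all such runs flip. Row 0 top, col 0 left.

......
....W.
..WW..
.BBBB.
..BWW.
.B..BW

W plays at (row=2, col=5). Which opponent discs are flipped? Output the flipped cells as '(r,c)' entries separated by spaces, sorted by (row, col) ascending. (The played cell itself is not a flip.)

Answer: (3,4)

Derivation:
Dir NW: first cell 'W' (not opp) -> no flip
Dir N: first cell '.' (not opp) -> no flip
Dir NE: edge -> no flip
Dir W: first cell '.' (not opp) -> no flip
Dir E: edge -> no flip
Dir SW: opp run (3,4) capped by W -> flip
Dir S: first cell '.' (not opp) -> no flip
Dir SE: edge -> no flip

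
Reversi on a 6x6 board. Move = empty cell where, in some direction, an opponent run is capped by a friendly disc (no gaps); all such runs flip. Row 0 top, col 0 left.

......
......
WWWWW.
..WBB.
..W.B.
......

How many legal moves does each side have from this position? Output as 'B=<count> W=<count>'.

-- B to move --
(1,0): no bracket -> illegal
(1,1): flips 1 -> legal
(1,2): flips 1 -> legal
(1,3): flips 1 -> legal
(1,4): flips 1 -> legal
(1,5): flips 1 -> legal
(2,5): no bracket -> illegal
(3,0): no bracket -> illegal
(3,1): flips 1 -> legal
(3,5): no bracket -> illegal
(4,1): no bracket -> illegal
(4,3): no bracket -> illegal
(5,1): flips 1 -> legal
(5,2): no bracket -> illegal
(5,3): no bracket -> illegal
B mobility = 7
-- W to move --
(2,5): no bracket -> illegal
(3,5): flips 2 -> legal
(4,3): flips 1 -> legal
(4,5): flips 1 -> legal
(5,3): no bracket -> illegal
(5,4): flips 2 -> legal
(5,5): flips 2 -> legal
W mobility = 5

Answer: B=7 W=5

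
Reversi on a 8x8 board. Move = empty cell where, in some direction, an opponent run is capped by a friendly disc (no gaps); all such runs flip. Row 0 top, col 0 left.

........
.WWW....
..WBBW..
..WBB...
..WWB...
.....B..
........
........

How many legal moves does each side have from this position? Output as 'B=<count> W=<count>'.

Answer: B=12 W=5

Derivation:
-- B to move --
(0,0): flips 2 -> legal
(0,1): flips 1 -> legal
(0,2): flips 1 -> legal
(0,3): flips 1 -> legal
(0,4): no bracket -> illegal
(1,0): no bracket -> illegal
(1,4): no bracket -> illegal
(1,5): no bracket -> illegal
(1,6): flips 1 -> legal
(2,0): no bracket -> illegal
(2,1): flips 1 -> legal
(2,6): flips 1 -> legal
(3,1): flips 1 -> legal
(3,5): no bracket -> illegal
(3,6): no bracket -> illegal
(4,1): flips 3 -> legal
(5,1): flips 1 -> legal
(5,2): flips 1 -> legal
(5,3): flips 1 -> legal
(5,4): no bracket -> illegal
B mobility = 12
-- W to move --
(1,4): flips 1 -> legal
(1,5): flips 2 -> legal
(3,5): flips 3 -> legal
(4,5): flips 3 -> legal
(4,6): no bracket -> illegal
(5,3): no bracket -> illegal
(5,4): no bracket -> illegal
(5,6): no bracket -> illegal
(6,4): no bracket -> illegal
(6,5): no bracket -> illegal
(6,6): flips 3 -> legal
W mobility = 5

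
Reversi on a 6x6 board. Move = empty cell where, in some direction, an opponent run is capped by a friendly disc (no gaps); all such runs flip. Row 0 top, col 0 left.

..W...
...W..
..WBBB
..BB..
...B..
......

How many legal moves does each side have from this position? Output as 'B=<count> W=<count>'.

Answer: B=4 W=4

Derivation:
-- B to move --
(0,1): no bracket -> illegal
(0,3): flips 1 -> legal
(0,4): no bracket -> illegal
(1,1): flips 1 -> legal
(1,2): flips 1 -> legal
(1,4): no bracket -> illegal
(2,1): flips 1 -> legal
(3,1): no bracket -> illegal
B mobility = 4
-- W to move --
(1,2): no bracket -> illegal
(1,4): no bracket -> illegal
(1,5): no bracket -> illegal
(2,1): no bracket -> illegal
(3,1): no bracket -> illegal
(3,4): no bracket -> illegal
(3,5): flips 1 -> legal
(4,1): no bracket -> illegal
(4,2): flips 1 -> legal
(4,4): flips 1 -> legal
(5,2): no bracket -> illegal
(5,3): flips 3 -> legal
(5,4): no bracket -> illegal
W mobility = 4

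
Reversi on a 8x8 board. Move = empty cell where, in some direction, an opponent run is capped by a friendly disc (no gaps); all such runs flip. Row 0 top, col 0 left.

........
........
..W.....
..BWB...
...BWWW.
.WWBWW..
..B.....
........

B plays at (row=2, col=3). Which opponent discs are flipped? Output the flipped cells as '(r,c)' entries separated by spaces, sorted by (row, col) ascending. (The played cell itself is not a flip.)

Answer: (3,3)

Derivation:
Dir NW: first cell '.' (not opp) -> no flip
Dir N: first cell '.' (not opp) -> no flip
Dir NE: first cell '.' (not opp) -> no flip
Dir W: opp run (2,2), next='.' -> no flip
Dir E: first cell '.' (not opp) -> no flip
Dir SW: first cell 'B' (not opp) -> no flip
Dir S: opp run (3,3) capped by B -> flip
Dir SE: first cell 'B' (not opp) -> no flip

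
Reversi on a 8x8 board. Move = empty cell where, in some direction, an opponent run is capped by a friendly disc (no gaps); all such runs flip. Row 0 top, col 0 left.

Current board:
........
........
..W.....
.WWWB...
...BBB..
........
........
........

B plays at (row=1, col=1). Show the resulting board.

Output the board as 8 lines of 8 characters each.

Answer: ........
.B......
..B.....
.WWBB...
...BBB..
........
........
........

Derivation:
Place B at (1,1); scan 8 dirs for brackets.
Dir NW: first cell '.' (not opp) -> no flip
Dir N: first cell '.' (not opp) -> no flip
Dir NE: first cell '.' (not opp) -> no flip
Dir W: first cell '.' (not opp) -> no flip
Dir E: first cell '.' (not opp) -> no flip
Dir SW: first cell '.' (not opp) -> no flip
Dir S: first cell '.' (not opp) -> no flip
Dir SE: opp run (2,2) (3,3) capped by B -> flip
All flips: (2,2) (3,3)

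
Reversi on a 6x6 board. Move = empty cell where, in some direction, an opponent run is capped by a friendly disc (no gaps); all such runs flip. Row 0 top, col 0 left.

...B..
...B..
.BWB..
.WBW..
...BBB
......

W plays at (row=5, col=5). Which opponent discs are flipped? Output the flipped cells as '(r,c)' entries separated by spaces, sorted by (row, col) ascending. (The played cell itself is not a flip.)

Dir NW: opp run (4,4) capped by W -> flip
Dir N: opp run (4,5), next='.' -> no flip
Dir NE: edge -> no flip
Dir W: first cell '.' (not opp) -> no flip
Dir E: edge -> no flip
Dir SW: edge -> no flip
Dir S: edge -> no flip
Dir SE: edge -> no flip

Answer: (4,4)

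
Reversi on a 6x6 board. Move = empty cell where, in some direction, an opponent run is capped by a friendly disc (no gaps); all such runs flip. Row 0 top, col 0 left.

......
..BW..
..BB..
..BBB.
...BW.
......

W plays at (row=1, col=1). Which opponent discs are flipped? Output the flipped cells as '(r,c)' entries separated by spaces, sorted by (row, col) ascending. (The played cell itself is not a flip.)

Answer: (1,2) (2,2) (3,3)

Derivation:
Dir NW: first cell '.' (not opp) -> no flip
Dir N: first cell '.' (not opp) -> no flip
Dir NE: first cell '.' (not opp) -> no flip
Dir W: first cell '.' (not opp) -> no flip
Dir E: opp run (1,2) capped by W -> flip
Dir SW: first cell '.' (not opp) -> no flip
Dir S: first cell '.' (not opp) -> no flip
Dir SE: opp run (2,2) (3,3) capped by W -> flip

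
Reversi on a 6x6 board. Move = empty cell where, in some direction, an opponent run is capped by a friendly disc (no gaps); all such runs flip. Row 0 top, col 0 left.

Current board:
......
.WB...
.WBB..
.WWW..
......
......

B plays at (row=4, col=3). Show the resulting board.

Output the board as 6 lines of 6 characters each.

Answer: ......
.WB...
.WBB..
.WWB..
...B..
......

Derivation:
Place B at (4,3); scan 8 dirs for brackets.
Dir NW: opp run (3,2) (2,1), next='.' -> no flip
Dir N: opp run (3,3) capped by B -> flip
Dir NE: first cell '.' (not opp) -> no flip
Dir W: first cell '.' (not opp) -> no flip
Dir E: first cell '.' (not opp) -> no flip
Dir SW: first cell '.' (not opp) -> no flip
Dir S: first cell '.' (not opp) -> no flip
Dir SE: first cell '.' (not opp) -> no flip
All flips: (3,3)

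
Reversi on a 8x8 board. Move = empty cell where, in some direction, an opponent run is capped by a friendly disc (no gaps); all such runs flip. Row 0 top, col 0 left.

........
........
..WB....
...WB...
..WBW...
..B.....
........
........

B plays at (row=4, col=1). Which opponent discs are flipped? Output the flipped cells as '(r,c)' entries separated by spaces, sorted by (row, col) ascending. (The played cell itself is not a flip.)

Dir NW: first cell '.' (not opp) -> no flip
Dir N: first cell '.' (not opp) -> no flip
Dir NE: first cell '.' (not opp) -> no flip
Dir W: first cell '.' (not opp) -> no flip
Dir E: opp run (4,2) capped by B -> flip
Dir SW: first cell '.' (not opp) -> no flip
Dir S: first cell '.' (not opp) -> no flip
Dir SE: first cell 'B' (not opp) -> no flip

Answer: (4,2)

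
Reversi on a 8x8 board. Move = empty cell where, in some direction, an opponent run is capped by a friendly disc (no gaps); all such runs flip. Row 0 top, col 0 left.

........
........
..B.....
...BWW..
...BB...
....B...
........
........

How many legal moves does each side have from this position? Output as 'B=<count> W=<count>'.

-- B to move --
(2,3): no bracket -> illegal
(2,4): flips 1 -> legal
(2,5): flips 1 -> legal
(2,6): flips 1 -> legal
(3,6): flips 2 -> legal
(4,5): no bracket -> illegal
(4,6): no bracket -> illegal
B mobility = 4
-- W to move --
(1,1): no bracket -> illegal
(1,2): no bracket -> illegal
(1,3): no bracket -> illegal
(2,1): no bracket -> illegal
(2,3): no bracket -> illegal
(2,4): no bracket -> illegal
(3,1): no bracket -> illegal
(3,2): flips 1 -> legal
(4,2): no bracket -> illegal
(4,5): no bracket -> illegal
(5,2): flips 1 -> legal
(5,3): flips 1 -> legal
(5,5): no bracket -> illegal
(6,3): no bracket -> illegal
(6,4): flips 2 -> legal
(6,5): no bracket -> illegal
W mobility = 4

Answer: B=4 W=4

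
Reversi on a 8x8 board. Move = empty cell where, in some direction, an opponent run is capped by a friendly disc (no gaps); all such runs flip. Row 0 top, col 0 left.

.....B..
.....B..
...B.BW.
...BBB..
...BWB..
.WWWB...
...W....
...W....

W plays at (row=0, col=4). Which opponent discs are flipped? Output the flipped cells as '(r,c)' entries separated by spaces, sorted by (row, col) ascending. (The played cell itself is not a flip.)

Dir NW: edge -> no flip
Dir N: edge -> no flip
Dir NE: edge -> no flip
Dir W: first cell '.' (not opp) -> no flip
Dir E: opp run (0,5), next='.' -> no flip
Dir SW: first cell '.' (not opp) -> no flip
Dir S: first cell '.' (not opp) -> no flip
Dir SE: opp run (1,5) capped by W -> flip

Answer: (1,5)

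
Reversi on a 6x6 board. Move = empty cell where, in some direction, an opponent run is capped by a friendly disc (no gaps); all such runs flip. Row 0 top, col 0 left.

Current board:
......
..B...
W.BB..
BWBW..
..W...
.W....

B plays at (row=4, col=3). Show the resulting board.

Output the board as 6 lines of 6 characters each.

Answer: ......
..B...
W.BB..
BWBB..
..WB..
.W....

Derivation:
Place B at (4,3); scan 8 dirs for brackets.
Dir NW: first cell 'B' (not opp) -> no flip
Dir N: opp run (3,3) capped by B -> flip
Dir NE: first cell '.' (not opp) -> no flip
Dir W: opp run (4,2), next='.' -> no flip
Dir E: first cell '.' (not opp) -> no flip
Dir SW: first cell '.' (not opp) -> no flip
Dir S: first cell '.' (not opp) -> no flip
Dir SE: first cell '.' (not opp) -> no flip
All flips: (3,3)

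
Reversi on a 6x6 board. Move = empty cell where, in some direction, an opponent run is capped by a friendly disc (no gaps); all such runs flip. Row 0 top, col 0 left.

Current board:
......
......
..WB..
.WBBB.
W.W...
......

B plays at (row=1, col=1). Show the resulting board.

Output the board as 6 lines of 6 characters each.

Answer: ......
.B....
..BB..
.WBBB.
W.W...
......

Derivation:
Place B at (1,1); scan 8 dirs for brackets.
Dir NW: first cell '.' (not opp) -> no flip
Dir N: first cell '.' (not opp) -> no flip
Dir NE: first cell '.' (not opp) -> no flip
Dir W: first cell '.' (not opp) -> no flip
Dir E: first cell '.' (not opp) -> no flip
Dir SW: first cell '.' (not opp) -> no flip
Dir S: first cell '.' (not opp) -> no flip
Dir SE: opp run (2,2) capped by B -> flip
All flips: (2,2)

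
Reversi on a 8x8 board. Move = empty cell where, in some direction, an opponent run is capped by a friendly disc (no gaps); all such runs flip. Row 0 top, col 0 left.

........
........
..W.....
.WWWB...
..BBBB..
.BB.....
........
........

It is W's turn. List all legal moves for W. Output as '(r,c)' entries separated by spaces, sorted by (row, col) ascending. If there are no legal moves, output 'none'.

(2,3): no bracket -> illegal
(2,4): no bracket -> illegal
(2,5): no bracket -> illegal
(3,5): flips 1 -> legal
(3,6): no bracket -> illegal
(4,0): no bracket -> illegal
(4,1): no bracket -> illegal
(4,6): no bracket -> illegal
(5,0): no bracket -> illegal
(5,3): flips 2 -> legal
(5,4): flips 1 -> legal
(5,5): flips 1 -> legal
(5,6): no bracket -> illegal
(6,0): flips 2 -> legal
(6,1): no bracket -> illegal
(6,2): flips 2 -> legal
(6,3): no bracket -> illegal

Answer: (3,5) (5,3) (5,4) (5,5) (6,0) (6,2)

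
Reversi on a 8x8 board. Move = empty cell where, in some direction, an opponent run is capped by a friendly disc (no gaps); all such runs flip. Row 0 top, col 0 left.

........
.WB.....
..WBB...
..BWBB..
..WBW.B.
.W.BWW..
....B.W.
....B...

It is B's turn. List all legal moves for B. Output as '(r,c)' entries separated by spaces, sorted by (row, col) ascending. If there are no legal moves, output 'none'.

Answer: (1,0) (2,1) (3,1) (4,1) (4,5) (5,2) (5,6) (6,0) (6,5)

Derivation:
(0,0): no bracket -> illegal
(0,1): no bracket -> illegal
(0,2): no bracket -> illegal
(1,0): flips 1 -> legal
(1,3): no bracket -> illegal
(2,0): no bracket -> illegal
(2,1): flips 1 -> legal
(3,1): flips 1 -> legal
(4,0): no bracket -> illegal
(4,1): flips 1 -> legal
(4,5): flips 1 -> legal
(5,0): no bracket -> illegal
(5,2): flips 1 -> legal
(5,6): flips 2 -> legal
(5,7): no bracket -> illegal
(6,0): flips 3 -> legal
(6,1): no bracket -> illegal
(6,2): no bracket -> illegal
(6,3): no bracket -> illegal
(6,5): flips 1 -> legal
(6,7): no bracket -> illegal
(7,5): no bracket -> illegal
(7,6): no bracket -> illegal
(7,7): no bracket -> illegal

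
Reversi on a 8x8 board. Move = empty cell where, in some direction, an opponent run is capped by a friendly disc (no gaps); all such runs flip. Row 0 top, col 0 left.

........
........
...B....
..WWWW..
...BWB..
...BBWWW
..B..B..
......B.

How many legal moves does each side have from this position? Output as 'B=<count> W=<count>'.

-- B to move --
(2,1): flips 1 -> legal
(2,2): no bracket -> illegal
(2,4): flips 2 -> legal
(2,5): flips 2 -> legal
(2,6): flips 2 -> legal
(3,1): no bracket -> illegal
(3,6): no bracket -> illegal
(4,1): flips 1 -> legal
(4,2): no bracket -> illegal
(4,6): no bracket -> illegal
(4,7): flips 1 -> legal
(6,4): no bracket -> illegal
(6,6): no bracket -> illegal
(6,7): flips 1 -> legal
B mobility = 7
-- W to move --
(1,2): flips 1 -> legal
(1,3): flips 1 -> legal
(1,4): flips 1 -> legal
(2,2): no bracket -> illegal
(2,4): no bracket -> illegal
(3,6): no bracket -> illegal
(4,2): flips 1 -> legal
(4,6): flips 1 -> legal
(5,1): no bracket -> illegal
(5,2): flips 3 -> legal
(6,1): no bracket -> illegal
(6,3): flips 2 -> legal
(6,4): flips 1 -> legal
(6,6): no bracket -> illegal
(6,7): no bracket -> illegal
(7,1): flips 2 -> legal
(7,2): no bracket -> illegal
(7,3): no bracket -> illegal
(7,4): flips 1 -> legal
(7,5): flips 1 -> legal
(7,7): no bracket -> illegal
W mobility = 11

Answer: B=7 W=11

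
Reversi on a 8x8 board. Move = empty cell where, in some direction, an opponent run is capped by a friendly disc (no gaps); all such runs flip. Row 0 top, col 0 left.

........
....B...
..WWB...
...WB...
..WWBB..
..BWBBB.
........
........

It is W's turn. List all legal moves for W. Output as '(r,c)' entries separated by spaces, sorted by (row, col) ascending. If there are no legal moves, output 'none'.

Answer: (0,5) (1,5) (2,5) (3,5) (4,6) (5,1) (5,7) (6,1) (6,2) (6,5) (6,6) (6,7)

Derivation:
(0,3): no bracket -> illegal
(0,4): no bracket -> illegal
(0,5): flips 1 -> legal
(1,3): no bracket -> illegal
(1,5): flips 1 -> legal
(2,5): flips 2 -> legal
(3,5): flips 2 -> legal
(3,6): no bracket -> illegal
(4,1): no bracket -> illegal
(4,6): flips 2 -> legal
(4,7): no bracket -> illegal
(5,1): flips 1 -> legal
(5,7): flips 3 -> legal
(6,1): flips 1 -> legal
(6,2): flips 1 -> legal
(6,3): no bracket -> illegal
(6,4): no bracket -> illegal
(6,5): flips 1 -> legal
(6,6): flips 2 -> legal
(6,7): flips 3 -> legal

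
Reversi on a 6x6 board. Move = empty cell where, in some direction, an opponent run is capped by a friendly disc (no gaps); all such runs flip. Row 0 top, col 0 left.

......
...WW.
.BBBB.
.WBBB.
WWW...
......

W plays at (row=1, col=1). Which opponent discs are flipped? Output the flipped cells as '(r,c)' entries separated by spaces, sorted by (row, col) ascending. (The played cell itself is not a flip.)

Answer: (2,1)

Derivation:
Dir NW: first cell '.' (not opp) -> no flip
Dir N: first cell '.' (not opp) -> no flip
Dir NE: first cell '.' (not opp) -> no flip
Dir W: first cell '.' (not opp) -> no flip
Dir E: first cell '.' (not opp) -> no flip
Dir SW: first cell '.' (not opp) -> no flip
Dir S: opp run (2,1) capped by W -> flip
Dir SE: opp run (2,2) (3,3), next='.' -> no flip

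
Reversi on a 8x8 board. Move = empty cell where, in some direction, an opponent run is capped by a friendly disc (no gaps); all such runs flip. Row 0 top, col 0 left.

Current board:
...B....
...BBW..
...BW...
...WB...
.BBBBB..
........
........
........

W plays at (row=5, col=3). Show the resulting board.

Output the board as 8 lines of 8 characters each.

Answer: ...B....
...BBW..
...BW...
...WB...
.BBWBB..
...W....
........
........

Derivation:
Place W at (5,3); scan 8 dirs for brackets.
Dir NW: opp run (4,2), next='.' -> no flip
Dir N: opp run (4,3) capped by W -> flip
Dir NE: opp run (4,4), next='.' -> no flip
Dir W: first cell '.' (not opp) -> no flip
Dir E: first cell '.' (not opp) -> no flip
Dir SW: first cell '.' (not opp) -> no flip
Dir S: first cell '.' (not opp) -> no flip
Dir SE: first cell '.' (not opp) -> no flip
All flips: (4,3)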